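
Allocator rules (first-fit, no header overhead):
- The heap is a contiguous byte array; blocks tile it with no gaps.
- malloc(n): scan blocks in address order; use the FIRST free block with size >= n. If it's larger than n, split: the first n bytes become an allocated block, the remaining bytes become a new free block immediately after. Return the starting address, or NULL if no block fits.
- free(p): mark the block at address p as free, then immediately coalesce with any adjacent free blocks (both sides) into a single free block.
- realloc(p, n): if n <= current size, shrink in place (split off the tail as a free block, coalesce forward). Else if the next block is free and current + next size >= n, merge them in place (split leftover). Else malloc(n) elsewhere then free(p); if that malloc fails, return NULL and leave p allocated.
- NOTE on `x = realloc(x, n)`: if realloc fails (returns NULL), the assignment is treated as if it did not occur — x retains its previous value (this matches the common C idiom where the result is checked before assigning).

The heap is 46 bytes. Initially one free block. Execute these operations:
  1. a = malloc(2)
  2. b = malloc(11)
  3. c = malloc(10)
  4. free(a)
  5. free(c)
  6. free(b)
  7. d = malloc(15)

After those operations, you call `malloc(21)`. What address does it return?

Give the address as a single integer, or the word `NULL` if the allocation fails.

Op 1: a = malloc(2) -> a = 0; heap: [0-1 ALLOC][2-45 FREE]
Op 2: b = malloc(11) -> b = 2; heap: [0-1 ALLOC][2-12 ALLOC][13-45 FREE]
Op 3: c = malloc(10) -> c = 13; heap: [0-1 ALLOC][2-12 ALLOC][13-22 ALLOC][23-45 FREE]
Op 4: free(a) -> (freed a); heap: [0-1 FREE][2-12 ALLOC][13-22 ALLOC][23-45 FREE]
Op 5: free(c) -> (freed c); heap: [0-1 FREE][2-12 ALLOC][13-45 FREE]
Op 6: free(b) -> (freed b); heap: [0-45 FREE]
Op 7: d = malloc(15) -> d = 0; heap: [0-14 ALLOC][15-45 FREE]
malloc(21): first-fit scan over [0-14 ALLOC][15-45 FREE] -> 15

Answer: 15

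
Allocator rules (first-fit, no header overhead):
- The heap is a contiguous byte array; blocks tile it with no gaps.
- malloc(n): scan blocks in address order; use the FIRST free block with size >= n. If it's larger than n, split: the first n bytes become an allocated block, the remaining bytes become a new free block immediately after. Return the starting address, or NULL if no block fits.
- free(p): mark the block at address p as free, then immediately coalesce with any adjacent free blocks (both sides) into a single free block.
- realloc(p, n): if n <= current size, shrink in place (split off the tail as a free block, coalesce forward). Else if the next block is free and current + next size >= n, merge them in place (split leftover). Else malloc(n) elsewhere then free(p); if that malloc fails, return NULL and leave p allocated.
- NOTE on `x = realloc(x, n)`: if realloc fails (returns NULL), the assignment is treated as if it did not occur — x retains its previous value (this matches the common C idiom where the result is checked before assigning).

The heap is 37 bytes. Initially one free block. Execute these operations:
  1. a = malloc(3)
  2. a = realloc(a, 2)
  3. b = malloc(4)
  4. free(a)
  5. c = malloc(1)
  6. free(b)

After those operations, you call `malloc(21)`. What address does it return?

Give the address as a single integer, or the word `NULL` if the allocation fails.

Answer: 1

Derivation:
Op 1: a = malloc(3) -> a = 0; heap: [0-2 ALLOC][3-36 FREE]
Op 2: a = realloc(a, 2) -> a = 0; heap: [0-1 ALLOC][2-36 FREE]
Op 3: b = malloc(4) -> b = 2; heap: [0-1 ALLOC][2-5 ALLOC][6-36 FREE]
Op 4: free(a) -> (freed a); heap: [0-1 FREE][2-5 ALLOC][6-36 FREE]
Op 5: c = malloc(1) -> c = 0; heap: [0-0 ALLOC][1-1 FREE][2-5 ALLOC][6-36 FREE]
Op 6: free(b) -> (freed b); heap: [0-0 ALLOC][1-36 FREE]
malloc(21): first-fit scan over [0-0 ALLOC][1-36 FREE] -> 1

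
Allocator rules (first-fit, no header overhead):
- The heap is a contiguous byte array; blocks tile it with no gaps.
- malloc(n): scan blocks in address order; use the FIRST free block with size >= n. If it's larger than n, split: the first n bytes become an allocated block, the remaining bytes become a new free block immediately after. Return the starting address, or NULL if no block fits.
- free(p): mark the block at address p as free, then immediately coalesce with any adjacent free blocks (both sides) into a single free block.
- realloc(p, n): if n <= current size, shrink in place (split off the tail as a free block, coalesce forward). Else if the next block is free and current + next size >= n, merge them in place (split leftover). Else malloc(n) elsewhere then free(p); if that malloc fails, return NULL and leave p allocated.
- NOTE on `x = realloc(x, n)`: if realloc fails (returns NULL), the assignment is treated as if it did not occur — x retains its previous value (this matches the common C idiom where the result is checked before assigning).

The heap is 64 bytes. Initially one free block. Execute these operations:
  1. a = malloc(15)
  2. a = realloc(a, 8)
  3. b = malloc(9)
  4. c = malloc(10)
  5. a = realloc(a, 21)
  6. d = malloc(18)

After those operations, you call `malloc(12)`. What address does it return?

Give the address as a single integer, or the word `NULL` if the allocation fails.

Answer: 48

Derivation:
Op 1: a = malloc(15) -> a = 0; heap: [0-14 ALLOC][15-63 FREE]
Op 2: a = realloc(a, 8) -> a = 0; heap: [0-7 ALLOC][8-63 FREE]
Op 3: b = malloc(9) -> b = 8; heap: [0-7 ALLOC][8-16 ALLOC][17-63 FREE]
Op 4: c = malloc(10) -> c = 17; heap: [0-7 ALLOC][8-16 ALLOC][17-26 ALLOC][27-63 FREE]
Op 5: a = realloc(a, 21) -> a = 27; heap: [0-7 FREE][8-16 ALLOC][17-26 ALLOC][27-47 ALLOC][48-63 FREE]
Op 6: d = malloc(18) -> d = NULL; heap: [0-7 FREE][8-16 ALLOC][17-26 ALLOC][27-47 ALLOC][48-63 FREE]
malloc(12): first-fit scan over [0-7 FREE][8-16 ALLOC][17-26 ALLOC][27-47 ALLOC][48-63 FREE] -> 48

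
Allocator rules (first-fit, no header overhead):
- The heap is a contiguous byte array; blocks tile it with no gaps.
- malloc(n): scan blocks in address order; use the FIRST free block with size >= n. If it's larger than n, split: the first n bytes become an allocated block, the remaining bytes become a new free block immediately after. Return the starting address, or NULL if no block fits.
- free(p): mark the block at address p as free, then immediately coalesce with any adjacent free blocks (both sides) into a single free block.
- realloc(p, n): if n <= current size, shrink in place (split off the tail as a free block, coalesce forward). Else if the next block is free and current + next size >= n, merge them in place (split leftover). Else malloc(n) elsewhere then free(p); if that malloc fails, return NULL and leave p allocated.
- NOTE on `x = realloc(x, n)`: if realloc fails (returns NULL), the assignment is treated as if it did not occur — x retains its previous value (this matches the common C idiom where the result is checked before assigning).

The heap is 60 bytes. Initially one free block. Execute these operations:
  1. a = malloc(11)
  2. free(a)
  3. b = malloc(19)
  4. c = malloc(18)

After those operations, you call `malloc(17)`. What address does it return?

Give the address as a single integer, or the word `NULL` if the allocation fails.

Answer: 37

Derivation:
Op 1: a = malloc(11) -> a = 0; heap: [0-10 ALLOC][11-59 FREE]
Op 2: free(a) -> (freed a); heap: [0-59 FREE]
Op 3: b = malloc(19) -> b = 0; heap: [0-18 ALLOC][19-59 FREE]
Op 4: c = malloc(18) -> c = 19; heap: [0-18 ALLOC][19-36 ALLOC][37-59 FREE]
malloc(17): first-fit scan over [0-18 ALLOC][19-36 ALLOC][37-59 FREE] -> 37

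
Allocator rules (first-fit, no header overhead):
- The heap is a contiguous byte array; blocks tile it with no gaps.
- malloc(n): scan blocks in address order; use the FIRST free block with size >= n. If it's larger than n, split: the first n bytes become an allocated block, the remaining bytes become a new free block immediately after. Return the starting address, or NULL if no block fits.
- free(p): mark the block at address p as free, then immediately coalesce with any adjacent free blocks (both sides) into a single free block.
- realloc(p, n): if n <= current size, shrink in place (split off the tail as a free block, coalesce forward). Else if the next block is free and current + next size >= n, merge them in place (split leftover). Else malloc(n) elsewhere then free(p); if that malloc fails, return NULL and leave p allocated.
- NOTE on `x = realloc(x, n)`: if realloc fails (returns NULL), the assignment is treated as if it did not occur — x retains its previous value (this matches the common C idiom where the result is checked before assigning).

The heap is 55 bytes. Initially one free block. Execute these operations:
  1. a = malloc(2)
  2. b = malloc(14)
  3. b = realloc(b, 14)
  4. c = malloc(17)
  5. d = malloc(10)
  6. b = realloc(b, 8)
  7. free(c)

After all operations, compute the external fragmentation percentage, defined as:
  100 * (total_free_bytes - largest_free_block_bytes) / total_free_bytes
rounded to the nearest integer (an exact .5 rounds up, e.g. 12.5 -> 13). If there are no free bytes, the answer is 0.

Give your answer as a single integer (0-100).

Op 1: a = malloc(2) -> a = 0; heap: [0-1 ALLOC][2-54 FREE]
Op 2: b = malloc(14) -> b = 2; heap: [0-1 ALLOC][2-15 ALLOC][16-54 FREE]
Op 3: b = realloc(b, 14) -> b = 2; heap: [0-1 ALLOC][2-15 ALLOC][16-54 FREE]
Op 4: c = malloc(17) -> c = 16; heap: [0-1 ALLOC][2-15 ALLOC][16-32 ALLOC][33-54 FREE]
Op 5: d = malloc(10) -> d = 33; heap: [0-1 ALLOC][2-15 ALLOC][16-32 ALLOC][33-42 ALLOC][43-54 FREE]
Op 6: b = realloc(b, 8) -> b = 2; heap: [0-1 ALLOC][2-9 ALLOC][10-15 FREE][16-32 ALLOC][33-42 ALLOC][43-54 FREE]
Op 7: free(c) -> (freed c); heap: [0-1 ALLOC][2-9 ALLOC][10-32 FREE][33-42 ALLOC][43-54 FREE]
Free blocks: [23 12] total_free=35 largest=23 -> 100*(35-23)/35 = 1200/35 ≈ 34.286 -> rounds to 34

Answer: 34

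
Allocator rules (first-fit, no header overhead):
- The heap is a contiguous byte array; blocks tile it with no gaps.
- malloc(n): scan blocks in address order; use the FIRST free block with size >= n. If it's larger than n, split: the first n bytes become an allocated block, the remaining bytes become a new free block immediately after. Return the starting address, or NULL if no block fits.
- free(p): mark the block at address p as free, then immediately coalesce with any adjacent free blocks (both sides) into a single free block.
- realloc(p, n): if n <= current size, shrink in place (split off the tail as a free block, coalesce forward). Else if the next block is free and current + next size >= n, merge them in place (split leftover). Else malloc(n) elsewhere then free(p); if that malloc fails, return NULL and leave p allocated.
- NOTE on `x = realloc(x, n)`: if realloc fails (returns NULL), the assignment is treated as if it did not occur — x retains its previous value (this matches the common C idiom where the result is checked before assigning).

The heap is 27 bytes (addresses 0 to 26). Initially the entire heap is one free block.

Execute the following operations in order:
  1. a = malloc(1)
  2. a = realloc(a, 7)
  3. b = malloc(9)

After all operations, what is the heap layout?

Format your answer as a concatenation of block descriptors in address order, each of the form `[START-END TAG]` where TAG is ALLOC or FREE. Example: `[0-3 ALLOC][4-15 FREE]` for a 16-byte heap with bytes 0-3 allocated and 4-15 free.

Answer: [0-6 ALLOC][7-15 ALLOC][16-26 FREE]

Derivation:
Op 1: a = malloc(1) -> a = 0; heap: [0-0 ALLOC][1-26 FREE]
Op 2: a = realloc(a, 7) -> a = 0; heap: [0-6 ALLOC][7-26 FREE]
Op 3: b = malloc(9) -> b = 7; heap: [0-6 ALLOC][7-15 ALLOC][16-26 FREE]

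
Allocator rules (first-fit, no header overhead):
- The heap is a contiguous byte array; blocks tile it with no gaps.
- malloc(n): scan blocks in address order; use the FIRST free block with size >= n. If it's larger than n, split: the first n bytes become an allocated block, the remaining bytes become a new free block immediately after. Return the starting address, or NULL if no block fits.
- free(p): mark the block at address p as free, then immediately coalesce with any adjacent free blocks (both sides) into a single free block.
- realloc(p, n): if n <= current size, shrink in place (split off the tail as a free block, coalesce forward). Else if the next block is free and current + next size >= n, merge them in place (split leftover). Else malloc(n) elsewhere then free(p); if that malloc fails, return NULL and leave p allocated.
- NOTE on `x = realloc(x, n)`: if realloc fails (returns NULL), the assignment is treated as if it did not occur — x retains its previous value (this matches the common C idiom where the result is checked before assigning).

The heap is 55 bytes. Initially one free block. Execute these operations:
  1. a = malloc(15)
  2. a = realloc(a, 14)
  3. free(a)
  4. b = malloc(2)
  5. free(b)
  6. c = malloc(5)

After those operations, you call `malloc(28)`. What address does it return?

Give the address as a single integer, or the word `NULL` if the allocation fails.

Answer: 5

Derivation:
Op 1: a = malloc(15) -> a = 0; heap: [0-14 ALLOC][15-54 FREE]
Op 2: a = realloc(a, 14) -> a = 0; heap: [0-13 ALLOC][14-54 FREE]
Op 3: free(a) -> (freed a); heap: [0-54 FREE]
Op 4: b = malloc(2) -> b = 0; heap: [0-1 ALLOC][2-54 FREE]
Op 5: free(b) -> (freed b); heap: [0-54 FREE]
Op 6: c = malloc(5) -> c = 0; heap: [0-4 ALLOC][5-54 FREE]
malloc(28): first-fit scan over [0-4 ALLOC][5-54 FREE] -> 5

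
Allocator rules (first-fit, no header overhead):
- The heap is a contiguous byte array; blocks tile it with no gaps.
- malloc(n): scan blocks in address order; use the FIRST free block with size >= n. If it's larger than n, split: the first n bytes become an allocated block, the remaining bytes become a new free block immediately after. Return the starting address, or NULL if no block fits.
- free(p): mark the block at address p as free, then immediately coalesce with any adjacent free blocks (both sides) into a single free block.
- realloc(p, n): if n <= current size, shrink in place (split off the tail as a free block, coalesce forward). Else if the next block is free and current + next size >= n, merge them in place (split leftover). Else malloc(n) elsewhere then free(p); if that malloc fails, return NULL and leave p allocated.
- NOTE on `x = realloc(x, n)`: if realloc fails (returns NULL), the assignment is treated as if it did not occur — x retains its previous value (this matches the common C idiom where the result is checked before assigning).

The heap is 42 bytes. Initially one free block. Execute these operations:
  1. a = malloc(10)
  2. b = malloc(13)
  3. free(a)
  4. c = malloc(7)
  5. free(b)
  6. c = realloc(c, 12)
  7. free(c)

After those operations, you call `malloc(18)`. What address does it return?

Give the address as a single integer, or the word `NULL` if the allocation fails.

Op 1: a = malloc(10) -> a = 0; heap: [0-9 ALLOC][10-41 FREE]
Op 2: b = malloc(13) -> b = 10; heap: [0-9 ALLOC][10-22 ALLOC][23-41 FREE]
Op 3: free(a) -> (freed a); heap: [0-9 FREE][10-22 ALLOC][23-41 FREE]
Op 4: c = malloc(7) -> c = 0; heap: [0-6 ALLOC][7-9 FREE][10-22 ALLOC][23-41 FREE]
Op 5: free(b) -> (freed b); heap: [0-6 ALLOC][7-41 FREE]
Op 6: c = realloc(c, 12) -> c = 0; heap: [0-11 ALLOC][12-41 FREE]
Op 7: free(c) -> (freed c); heap: [0-41 FREE]
malloc(18): first-fit scan over [0-41 FREE] -> 0

Answer: 0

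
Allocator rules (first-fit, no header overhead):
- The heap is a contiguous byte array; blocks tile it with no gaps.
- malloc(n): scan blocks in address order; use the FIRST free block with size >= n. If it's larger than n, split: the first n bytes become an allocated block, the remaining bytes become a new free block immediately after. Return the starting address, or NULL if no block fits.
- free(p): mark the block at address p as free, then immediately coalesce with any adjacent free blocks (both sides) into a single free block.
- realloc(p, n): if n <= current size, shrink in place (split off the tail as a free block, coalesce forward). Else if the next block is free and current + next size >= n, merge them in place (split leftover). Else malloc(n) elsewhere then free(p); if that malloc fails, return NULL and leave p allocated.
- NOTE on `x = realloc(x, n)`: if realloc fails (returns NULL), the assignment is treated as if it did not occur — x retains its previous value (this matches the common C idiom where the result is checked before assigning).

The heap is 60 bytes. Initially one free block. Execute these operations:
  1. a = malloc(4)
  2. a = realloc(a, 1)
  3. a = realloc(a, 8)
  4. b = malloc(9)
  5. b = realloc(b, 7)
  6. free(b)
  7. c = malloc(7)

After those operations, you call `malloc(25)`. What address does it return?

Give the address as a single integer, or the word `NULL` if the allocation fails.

Op 1: a = malloc(4) -> a = 0; heap: [0-3 ALLOC][4-59 FREE]
Op 2: a = realloc(a, 1) -> a = 0; heap: [0-0 ALLOC][1-59 FREE]
Op 3: a = realloc(a, 8) -> a = 0; heap: [0-7 ALLOC][8-59 FREE]
Op 4: b = malloc(9) -> b = 8; heap: [0-7 ALLOC][8-16 ALLOC][17-59 FREE]
Op 5: b = realloc(b, 7) -> b = 8; heap: [0-7 ALLOC][8-14 ALLOC][15-59 FREE]
Op 6: free(b) -> (freed b); heap: [0-7 ALLOC][8-59 FREE]
Op 7: c = malloc(7) -> c = 8; heap: [0-7 ALLOC][8-14 ALLOC][15-59 FREE]
malloc(25): first-fit scan over [0-7 ALLOC][8-14 ALLOC][15-59 FREE] -> 15

Answer: 15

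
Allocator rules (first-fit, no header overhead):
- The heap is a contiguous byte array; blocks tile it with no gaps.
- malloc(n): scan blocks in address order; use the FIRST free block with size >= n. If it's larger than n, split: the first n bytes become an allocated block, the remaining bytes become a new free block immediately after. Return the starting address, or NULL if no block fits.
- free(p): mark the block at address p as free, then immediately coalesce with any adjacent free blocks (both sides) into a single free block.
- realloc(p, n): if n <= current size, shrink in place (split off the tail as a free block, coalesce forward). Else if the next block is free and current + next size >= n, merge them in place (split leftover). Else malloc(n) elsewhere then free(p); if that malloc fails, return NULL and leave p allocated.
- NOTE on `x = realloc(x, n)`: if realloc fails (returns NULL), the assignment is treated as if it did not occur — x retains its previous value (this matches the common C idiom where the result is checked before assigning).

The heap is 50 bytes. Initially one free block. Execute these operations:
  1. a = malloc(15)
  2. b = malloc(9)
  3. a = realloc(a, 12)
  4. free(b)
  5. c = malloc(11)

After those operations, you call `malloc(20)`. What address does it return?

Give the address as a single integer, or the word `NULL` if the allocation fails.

Answer: 23

Derivation:
Op 1: a = malloc(15) -> a = 0; heap: [0-14 ALLOC][15-49 FREE]
Op 2: b = malloc(9) -> b = 15; heap: [0-14 ALLOC][15-23 ALLOC][24-49 FREE]
Op 3: a = realloc(a, 12) -> a = 0; heap: [0-11 ALLOC][12-14 FREE][15-23 ALLOC][24-49 FREE]
Op 4: free(b) -> (freed b); heap: [0-11 ALLOC][12-49 FREE]
Op 5: c = malloc(11) -> c = 12; heap: [0-11 ALLOC][12-22 ALLOC][23-49 FREE]
malloc(20): first-fit scan over [0-11 ALLOC][12-22 ALLOC][23-49 FREE] -> 23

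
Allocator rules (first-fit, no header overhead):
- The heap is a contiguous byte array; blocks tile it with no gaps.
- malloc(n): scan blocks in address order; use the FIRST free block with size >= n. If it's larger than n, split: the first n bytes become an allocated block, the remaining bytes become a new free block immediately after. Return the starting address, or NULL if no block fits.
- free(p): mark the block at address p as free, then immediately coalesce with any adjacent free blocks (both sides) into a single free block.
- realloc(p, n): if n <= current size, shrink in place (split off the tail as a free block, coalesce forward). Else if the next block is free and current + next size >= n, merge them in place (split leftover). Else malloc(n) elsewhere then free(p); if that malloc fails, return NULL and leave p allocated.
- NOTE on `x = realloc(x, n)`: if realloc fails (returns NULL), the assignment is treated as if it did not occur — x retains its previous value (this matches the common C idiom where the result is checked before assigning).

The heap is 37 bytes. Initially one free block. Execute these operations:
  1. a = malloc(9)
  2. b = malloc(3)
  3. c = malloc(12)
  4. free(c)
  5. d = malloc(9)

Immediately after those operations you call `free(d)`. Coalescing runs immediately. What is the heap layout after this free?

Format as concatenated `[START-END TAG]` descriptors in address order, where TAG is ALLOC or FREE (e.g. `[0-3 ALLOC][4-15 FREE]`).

Answer: [0-8 ALLOC][9-11 ALLOC][12-36 FREE]

Derivation:
Op 1: a = malloc(9) -> a = 0; heap: [0-8 ALLOC][9-36 FREE]
Op 2: b = malloc(3) -> b = 9; heap: [0-8 ALLOC][9-11 ALLOC][12-36 FREE]
Op 3: c = malloc(12) -> c = 12; heap: [0-8 ALLOC][9-11 ALLOC][12-23 ALLOC][24-36 FREE]
Op 4: free(c) -> (freed c); heap: [0-8 ALLOC][9-11 ALLOC][12-36 FREE]
Op 5: d = malloc(9) -> d = 12; heap: [0-8 ALLOC][9-11 ALLOC][12-20 ALLOC][21-36 FREE]
free(d): d = 12 -> block [12-20 ALLOC]; mark free, coalesce with adjacent free neighbors -> [0-8 ALLOC][9-11 ALLOC][12-36 FREE]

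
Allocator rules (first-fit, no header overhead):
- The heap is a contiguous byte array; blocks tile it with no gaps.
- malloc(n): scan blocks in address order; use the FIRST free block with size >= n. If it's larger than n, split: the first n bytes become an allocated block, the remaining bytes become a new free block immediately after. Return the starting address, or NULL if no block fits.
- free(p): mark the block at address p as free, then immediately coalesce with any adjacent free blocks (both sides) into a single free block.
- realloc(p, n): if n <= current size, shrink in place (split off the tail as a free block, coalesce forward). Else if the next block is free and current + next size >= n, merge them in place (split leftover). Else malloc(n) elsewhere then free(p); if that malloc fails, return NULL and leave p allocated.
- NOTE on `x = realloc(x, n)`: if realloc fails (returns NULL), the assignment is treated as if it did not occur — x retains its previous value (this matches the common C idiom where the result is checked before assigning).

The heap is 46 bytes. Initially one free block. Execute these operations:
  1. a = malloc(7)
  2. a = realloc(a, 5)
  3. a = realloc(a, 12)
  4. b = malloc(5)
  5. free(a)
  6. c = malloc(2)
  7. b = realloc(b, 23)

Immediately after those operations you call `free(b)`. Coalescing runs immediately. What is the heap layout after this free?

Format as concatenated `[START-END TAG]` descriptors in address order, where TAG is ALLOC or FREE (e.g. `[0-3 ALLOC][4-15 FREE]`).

Answer: [0-1 ALLOC][2-45 FREE]

Derivation:
Op 1: a = malloc(7) -> a = 0; heap: [0-6 ALLOC][7-45 FREE]
Op 2: a = realloc(a, 5) -> a = 0; heap: [0-4 ALLOC][5-45 FREE]
Op 3: a = realloc(a, 12) -> a = 0; heap: [0-11 ALLOC][12-45 FREE]
Op 4: b = malloc(5) -> b = 12; heap: [0-11 ALLOC][12-16 ALLOC][17-45 FREE]
Op 5: free(a) -> (freed a); heap: [0-11 FREE][12-16 ALLOC][17-45 FREE]
Op 6: c = malloc(2) -> c = 0; heap: [0-1 ALLOC][2-11 FREE][12-16 ALLOC][17-45 FREE]
Op 7: b = realloc(b, 23) -> b = 12; heap: [0-1 ALLOC][2-11 FREE][12-34 ALLOC][35-45 FREE]
free(b): b = 12 -> block [12-34 ALLOC]; mark free, coalesce with adjacent free neighbors -> [0-1 ALLOC][2-45 FREE]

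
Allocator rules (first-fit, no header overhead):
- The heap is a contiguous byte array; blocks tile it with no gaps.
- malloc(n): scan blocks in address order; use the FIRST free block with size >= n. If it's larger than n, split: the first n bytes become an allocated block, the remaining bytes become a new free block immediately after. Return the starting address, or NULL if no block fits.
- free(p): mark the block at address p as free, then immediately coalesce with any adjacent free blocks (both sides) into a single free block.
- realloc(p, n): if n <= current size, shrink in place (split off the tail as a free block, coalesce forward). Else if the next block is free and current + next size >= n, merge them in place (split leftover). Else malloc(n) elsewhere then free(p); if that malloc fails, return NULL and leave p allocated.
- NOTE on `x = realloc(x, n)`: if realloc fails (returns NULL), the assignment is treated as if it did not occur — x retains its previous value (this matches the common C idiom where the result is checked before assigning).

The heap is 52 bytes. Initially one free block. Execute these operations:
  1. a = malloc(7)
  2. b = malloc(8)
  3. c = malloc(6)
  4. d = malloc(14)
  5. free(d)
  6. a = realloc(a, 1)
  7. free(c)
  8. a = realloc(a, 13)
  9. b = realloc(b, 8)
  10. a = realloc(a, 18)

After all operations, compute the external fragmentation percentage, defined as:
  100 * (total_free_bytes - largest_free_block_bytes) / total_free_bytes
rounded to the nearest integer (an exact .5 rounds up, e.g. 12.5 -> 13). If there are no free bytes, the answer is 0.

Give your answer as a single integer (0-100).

Op 1: a = malloc(7) -> a = 0; heap: [0-6 ALLOC][7-51 FREE]
Op 2: b = malloc(8) -> b = 7; heap: [0-6 ALLOC][7-14 ALLOC][15-51 FREE]
Op 3: c = malloc(6) -> c = 15; heap: [0-6 ALLOC][7-14 ALLOC][15-20 ALLOC][21-51 FREE]
Op 4: d = malloc(14) -> d = 21; heap: [0-6 ALLOC][7-14 ALLOC][15-20 ALLOC][21-34 ALLOC][35-51 FREE]
Op 5: free(d) -> (freed d); heap: [0-6 ALLOC][7-14 ALLOC][15-20 ALLOC][21-51 FREE]
Op 6: a = realloc(a, 1) -> a = 0; heap: [0-0 ALLOC][1-6 FREE][7-14 ALLOC][15-20 ALLOC][21-51 FREE]
Op 7: free(c) -> (freed c); heap: [0-0 ALLOC][1-6 FREE][7-14 ALLOC][15-51 FREE]
Op 8: a = realloc(a, 13) -> a = 15; heap: [0-6 FREE][7-14 ALLOC][15-27 ALLOC][28-51 FREE]
Op 9: b = realloc(b, 8) -> b = 7; heap: [0-6 FREE][7-14 ALLOC][15-27 ALLOC][28-51 FREE]
Op 10: a = realloc(a, 18) -> a = 15; heap: [0-6 FREE][7-14 ALLOC][15-32 ALLOC][33-51 FREE]
Free blocks: [7 19] total_free=26 largest=19 -> 100*(26-19)/26 = 700/26 ≈ 26.923 -> rounds to 27

Answer: 27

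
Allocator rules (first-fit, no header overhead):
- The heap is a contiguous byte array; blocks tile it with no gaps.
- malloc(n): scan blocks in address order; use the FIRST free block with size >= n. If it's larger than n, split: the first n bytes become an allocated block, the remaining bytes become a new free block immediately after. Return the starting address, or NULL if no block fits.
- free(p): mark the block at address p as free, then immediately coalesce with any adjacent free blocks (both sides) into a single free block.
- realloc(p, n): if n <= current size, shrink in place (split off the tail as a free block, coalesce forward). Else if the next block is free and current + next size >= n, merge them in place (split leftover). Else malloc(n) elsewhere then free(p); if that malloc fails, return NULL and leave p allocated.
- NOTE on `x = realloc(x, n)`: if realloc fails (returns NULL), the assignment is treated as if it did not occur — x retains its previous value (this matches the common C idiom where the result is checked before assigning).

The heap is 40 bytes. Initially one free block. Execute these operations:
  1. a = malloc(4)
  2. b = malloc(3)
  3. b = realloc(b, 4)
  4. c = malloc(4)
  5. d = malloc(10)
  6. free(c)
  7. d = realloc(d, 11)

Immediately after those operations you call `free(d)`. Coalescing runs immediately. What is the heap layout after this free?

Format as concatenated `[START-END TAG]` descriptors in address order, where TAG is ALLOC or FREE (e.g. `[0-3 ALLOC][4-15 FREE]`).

Answer: [0-3 ALLOC][4-7 ALLOC][8-39 FREE]

Derivation:
Op 1: a = malloc(4) -> a = 0; heap: [0-3 ALLOC][4-39 FREE]
Op 2: b = malloc(3) -> b = 4; heap: [0-3 ALLOC][4-6 ALLOC][7-39 FREE]
Op 3: b = realloc(b, 4) -> b = 4; heap: [0-3 ALLOC][4-7 ALLOC][8-39 FREE]
Op 4: c = malloc(4) -> c = 8; heap: [0-3 ALLOC][4-7 ALLOC][8-11 ALLOC][12-39 FREE]
Op 5: d = malloc(10) -> d = 12; heap: [0-3 ALLOC][4-7 ALLOC][8-11 ALLOC][12-21 ALLOC][22-39 FREE]
Op 6: free(c) -> (freed c); heap: [0-3 ALLOC][4-7 ALLOC][8-11 FREE][12-21 ALLOC][22-39 FREE]
Op 7: d = realloc(d, 11) -> d = 12; heap: [0-3 ALLOC][4-7 ALLOC][8-11 FREE][12-22 ALLOC][23-39 FREE]
free(d): d = 12 -> block [12-22 ALLOC]; mark free, coalesce with adjacent free neighbors -> [0-3 ALLOC][4-7 ALLOC][8-39 FREE]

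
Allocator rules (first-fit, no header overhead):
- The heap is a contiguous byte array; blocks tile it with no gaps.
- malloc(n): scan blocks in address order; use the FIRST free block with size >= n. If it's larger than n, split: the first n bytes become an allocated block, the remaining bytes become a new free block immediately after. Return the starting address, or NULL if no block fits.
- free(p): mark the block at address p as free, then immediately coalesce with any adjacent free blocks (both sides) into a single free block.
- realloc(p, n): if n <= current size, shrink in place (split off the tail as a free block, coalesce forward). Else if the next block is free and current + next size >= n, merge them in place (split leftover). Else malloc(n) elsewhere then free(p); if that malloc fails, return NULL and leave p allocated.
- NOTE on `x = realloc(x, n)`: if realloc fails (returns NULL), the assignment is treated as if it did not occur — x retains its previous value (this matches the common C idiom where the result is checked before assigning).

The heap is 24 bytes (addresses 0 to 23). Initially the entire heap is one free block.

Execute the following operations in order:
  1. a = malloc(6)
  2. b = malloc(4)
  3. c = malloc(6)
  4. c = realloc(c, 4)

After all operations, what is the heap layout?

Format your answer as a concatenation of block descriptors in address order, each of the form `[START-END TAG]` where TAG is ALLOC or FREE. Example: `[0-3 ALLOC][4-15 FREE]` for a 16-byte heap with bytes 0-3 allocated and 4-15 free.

Op 1: a = malloc(6) -> a = 0; heap: [0-5 ALLOC][6-23 FREE]
Op 2: b = malloc(4) -> b = 6; heap: [0-5 ALLOC][6-9 ALLOC][10-23 FREE]
Op 3: c = malloc(6) -> c = 10; heap: [0-5 ALLOC][6-9 ALLOC][10-15 ALLOC][16-23 FREE]
Op 4: c = realloc(c, 4) -> c = 10; heap: [0-5 ALLOC][6-9 ALLOC][10-13 ALLOC][14-23 FREE]

Answer: [0-5 ALLOC][6-9 ALLOC][10-13 ALLOC][14-23 FREE]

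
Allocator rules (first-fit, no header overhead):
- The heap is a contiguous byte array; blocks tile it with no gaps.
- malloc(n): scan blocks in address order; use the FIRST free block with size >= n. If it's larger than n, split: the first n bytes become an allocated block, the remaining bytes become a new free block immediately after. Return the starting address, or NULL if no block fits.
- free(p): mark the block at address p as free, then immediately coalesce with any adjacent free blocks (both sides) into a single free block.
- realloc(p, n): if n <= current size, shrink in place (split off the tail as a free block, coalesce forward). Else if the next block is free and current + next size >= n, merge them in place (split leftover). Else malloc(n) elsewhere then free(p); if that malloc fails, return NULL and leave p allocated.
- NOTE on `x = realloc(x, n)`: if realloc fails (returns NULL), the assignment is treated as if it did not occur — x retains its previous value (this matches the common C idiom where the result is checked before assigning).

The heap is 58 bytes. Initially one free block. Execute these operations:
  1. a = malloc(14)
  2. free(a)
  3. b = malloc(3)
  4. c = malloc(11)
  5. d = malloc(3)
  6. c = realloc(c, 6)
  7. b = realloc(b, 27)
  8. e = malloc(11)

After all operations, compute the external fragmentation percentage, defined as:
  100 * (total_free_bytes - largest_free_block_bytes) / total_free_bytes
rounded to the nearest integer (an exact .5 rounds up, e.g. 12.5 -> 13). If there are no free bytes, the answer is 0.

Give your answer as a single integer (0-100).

Op 1: a = malloc(14) -> a = 0; heap: [0-13 ALLOC][14-57 FREE]
Op 2: free(a) -> (freed a); heap: [0-57 FREE]
Op 3: b = malloc(3) -> b = 0; heap: [0-2 ALLOC][3-57 FREE]
Op 4: c = malloc(11) -> c = 3; heap: [0-2 ALLOC][3-13 ALLOC][14-57 FREE]
Op 5: d = malloc(3) -> d = 14; heap: [0-2 ALLOC][3-13 ALLOC][14-16 ALLOC][17-57 FREE]
Op 6: c = realloc(c, 6) -> c = 3; heap: [0-2 ALLOC][3-8 ALLOC][9-13 FREE][14-16 ALLOC][17-57 FREE]
Op 7: b = realloc(b, 27) -> b = 17; heap: [0-2 FREE][3-8 ALLOC][9-13 FREE][14-16 ALLOC][17-43 ALLOC][44-57 FREE]
Op 8: e = malloc(11) -> e = 44; heap: [0-2 FREE][3-8 ALLOC][9-13 FREE][14-16 ALLOC][17-43 ALLOC][44-54 ALLOC][55-57 FREE]
Free blocks: [3 5 3] total_free=11 largest=5 -> 100*(11-5)/11 = 600/11 ≈ 54.545 -> rounds to 55

Answer: 55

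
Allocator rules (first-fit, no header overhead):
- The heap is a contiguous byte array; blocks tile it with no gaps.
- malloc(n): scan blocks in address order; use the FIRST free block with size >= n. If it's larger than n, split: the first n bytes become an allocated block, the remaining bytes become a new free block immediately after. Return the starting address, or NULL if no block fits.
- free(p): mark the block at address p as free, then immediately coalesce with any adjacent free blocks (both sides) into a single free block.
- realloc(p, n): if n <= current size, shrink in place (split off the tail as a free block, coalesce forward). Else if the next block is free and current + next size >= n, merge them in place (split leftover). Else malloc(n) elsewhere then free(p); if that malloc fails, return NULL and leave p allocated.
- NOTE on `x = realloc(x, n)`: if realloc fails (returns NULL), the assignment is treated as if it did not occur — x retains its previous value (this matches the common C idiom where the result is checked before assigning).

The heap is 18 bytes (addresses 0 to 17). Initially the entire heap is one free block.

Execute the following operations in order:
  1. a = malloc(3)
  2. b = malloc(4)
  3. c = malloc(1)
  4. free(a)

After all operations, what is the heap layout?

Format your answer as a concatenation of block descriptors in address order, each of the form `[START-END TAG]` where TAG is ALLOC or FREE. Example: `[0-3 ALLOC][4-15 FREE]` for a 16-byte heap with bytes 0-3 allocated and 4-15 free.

Op 1: a = malloc(3) -> a = 0; heap: [0-2 ALLOC][3-17 FREE]
Op 2: b = malloc(4) -> b = 3; heap: [0-2 ALLOC][3-6 ALLOC][7-17 FREE]
Op 3: c = malloc(1) -> c = 7; heap: [0-2 ALLOC][3-6 ALLOC][7-7 ALLOC][8-17 FREE]
Op 4: free(a) -> (freed a); heap: [0-2 FREE][3-6 ALLOC][7-7 ALLOC][8-17 FREE]

Answer: [0-2 FREE][3-6 ALLOC][7-7 ALLOC][8-17 FREE]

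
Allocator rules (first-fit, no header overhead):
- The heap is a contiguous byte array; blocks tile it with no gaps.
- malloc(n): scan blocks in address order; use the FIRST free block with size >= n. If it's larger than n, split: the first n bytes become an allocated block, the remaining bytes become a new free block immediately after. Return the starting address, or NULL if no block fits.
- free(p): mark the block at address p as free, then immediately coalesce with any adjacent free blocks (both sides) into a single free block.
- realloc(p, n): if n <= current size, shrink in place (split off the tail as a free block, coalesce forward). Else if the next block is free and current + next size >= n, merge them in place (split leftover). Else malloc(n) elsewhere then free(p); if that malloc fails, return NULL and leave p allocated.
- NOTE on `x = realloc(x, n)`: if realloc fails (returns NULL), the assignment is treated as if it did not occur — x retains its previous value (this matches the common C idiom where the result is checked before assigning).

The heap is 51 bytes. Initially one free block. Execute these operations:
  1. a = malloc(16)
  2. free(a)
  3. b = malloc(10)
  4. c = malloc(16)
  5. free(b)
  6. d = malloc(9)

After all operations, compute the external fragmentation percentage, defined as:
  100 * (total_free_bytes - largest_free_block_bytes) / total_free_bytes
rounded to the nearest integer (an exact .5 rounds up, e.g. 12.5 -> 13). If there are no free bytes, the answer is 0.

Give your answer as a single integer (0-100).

Answer: 4

Derivation:
Op 1: a = malloc(16) -> a = 0; heap: [0-15 ALLOC][16-50 FREE]
Op 2: free(a) -> (freed a); heap: [0-50 FREE]
Op 3: b = malloc(10) -> b = 0; heap: [0-9 ALLOC][10-50 FREE]
Op 4: c = malloc(16) -> c = 10; heap: [0-9 ALLOC][10-25 ALLOC][26-50 FREE]
Op 5: free(b) -> (freed b); heap: [0-9 FREE][10-25 ALLOC][26-50 FREE]
Op 6: d = malloc(9) -> d = 0; heap: [0-8 ALLOC][9-9 FREE][10-25 ALLOC][26-50 FREE]
Free blocks: [1 25] total_free=26 largest=25 -> 100*(26-25)/26 = 100/26 ≈ 3.846 -> rounds to 4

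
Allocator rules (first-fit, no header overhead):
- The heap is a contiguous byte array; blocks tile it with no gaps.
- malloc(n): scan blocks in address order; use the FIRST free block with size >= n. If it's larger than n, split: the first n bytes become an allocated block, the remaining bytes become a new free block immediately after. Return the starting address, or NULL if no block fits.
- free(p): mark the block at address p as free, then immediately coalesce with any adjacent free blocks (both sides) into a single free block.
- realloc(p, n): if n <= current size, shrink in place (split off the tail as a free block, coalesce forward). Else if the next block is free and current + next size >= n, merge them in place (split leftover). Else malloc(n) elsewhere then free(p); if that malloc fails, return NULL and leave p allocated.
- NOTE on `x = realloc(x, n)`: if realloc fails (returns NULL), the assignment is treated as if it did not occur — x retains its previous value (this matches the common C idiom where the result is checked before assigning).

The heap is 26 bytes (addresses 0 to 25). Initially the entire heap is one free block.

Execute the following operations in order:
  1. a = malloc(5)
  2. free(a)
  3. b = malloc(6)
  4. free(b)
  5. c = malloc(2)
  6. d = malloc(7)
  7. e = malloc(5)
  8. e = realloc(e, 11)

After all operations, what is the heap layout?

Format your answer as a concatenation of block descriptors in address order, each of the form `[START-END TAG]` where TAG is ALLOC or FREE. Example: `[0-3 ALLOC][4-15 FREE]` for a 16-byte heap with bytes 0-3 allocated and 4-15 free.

Op 1: a = malloc(5) -> a = 0; heap: [0-4 ALLOC][5-25 FREE]
Op 2: free(a) -> (freed a); heap: [0-25 FREE]
Op 3: b = malloc(6) -> b = 0; heap: [0-5 ALLOC][6-25 FREE]
Op 4: free(b) -> (freed b); heap: [0-25 FREE]
Op 5: c = malloc(2) -> c = 0; heap: [0-1 ALLOC][2-25 FREE]
Op 6: d = malloc(7) -> d = 2; heap: [0-1 ALLOC][2-8 ALLOC][9-25 FREE]
Op 7: e = malloc(5) -> e = 9; heap: [0-1 ALLOC][2-8 ALLOC][9-13 ALLOC][14-25 FREE]
Op 8: e = realloc(e, 11) -> e = 9; heap: [0-1 ALLOC][2-8 ALLOC][9-19 ALLOC][20-25 FREE]

Answer: [0-1 ALLOC][2-8 ALLOC][9-19 ALLOC][20-25 FREE]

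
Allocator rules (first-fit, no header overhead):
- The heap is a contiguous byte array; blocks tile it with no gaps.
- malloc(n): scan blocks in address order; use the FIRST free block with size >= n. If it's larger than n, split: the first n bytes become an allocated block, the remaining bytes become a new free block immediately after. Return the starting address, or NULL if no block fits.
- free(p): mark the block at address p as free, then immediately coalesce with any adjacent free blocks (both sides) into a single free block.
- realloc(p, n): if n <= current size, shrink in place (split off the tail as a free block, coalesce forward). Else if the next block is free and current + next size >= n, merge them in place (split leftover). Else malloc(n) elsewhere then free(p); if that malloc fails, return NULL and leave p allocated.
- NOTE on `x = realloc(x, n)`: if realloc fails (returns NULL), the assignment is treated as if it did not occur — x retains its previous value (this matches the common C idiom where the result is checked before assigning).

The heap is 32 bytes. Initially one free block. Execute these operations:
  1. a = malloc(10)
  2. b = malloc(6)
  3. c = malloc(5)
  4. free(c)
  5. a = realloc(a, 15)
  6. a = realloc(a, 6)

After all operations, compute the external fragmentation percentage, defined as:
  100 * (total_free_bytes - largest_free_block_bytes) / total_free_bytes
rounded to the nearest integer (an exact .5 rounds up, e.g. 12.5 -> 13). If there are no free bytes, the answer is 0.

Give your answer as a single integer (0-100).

Op 1: a = malloc(10) -> a = 0; heap: [0-9 ALLOC][10-31 FREE]
Op 2: b = malloc(6) -> b = 10; heap: [0-9 ALLOC][10-15 ALLOC][16-31 FREE]
Op 3: c = malloc(5) -> c = 16; heap: [0-9 ALLOC][10-15 ALLOC][16-20 ALLOC][21-31 FREE]
Op 4: free(c) -> (freed c); heap: [0-9 ALLOC][10-15 ALLOC][16-31 FREE]
Op 5: a = realloc(a, 15) -> a = 16; heap: [0-9 FREE][10-15 ALLOC][16-30 ALLOC][31-31 FREE]
Op 6: a = realloc(a, 6) -> a = 16; heap: [0-9 FREE][10-15 ALLOC][16-21 ALLOC][22-31 FREE]
Free blocks: [10 10] total_free=20 largest=10 -> 100*(20-10)/20 = 1000/20 = 50

Answer: 50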